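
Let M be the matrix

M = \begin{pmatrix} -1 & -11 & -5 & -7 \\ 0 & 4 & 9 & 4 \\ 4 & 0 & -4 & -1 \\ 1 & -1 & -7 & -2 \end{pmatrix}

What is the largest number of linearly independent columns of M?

Row reduce to echelon form.
R3 ← R3 + (4)·R1: [0, -44, -24, -29]
R4 ← R4 + R1: [0, -12, -12, -9]
R3 ← R3 + (11)·R2: [0, 0, 75, 15]
R4 ← R4 + (3)·R2: [0, 0, 15, 3]
R4 ← R4 − (1/5)·R3: [0, 0, 0, 0]
Echelon form has 3 nonzero rows, so rank(M) = 3.
The rank gives the maximum number of linearly independent columns: 3.

3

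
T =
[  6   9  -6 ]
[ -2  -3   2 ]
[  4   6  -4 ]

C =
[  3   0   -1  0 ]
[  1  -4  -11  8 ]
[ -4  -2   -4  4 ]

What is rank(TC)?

1

First compute TC:
[[ 51, -24, -81,  48],
 [-17,   8,  27, -16],
 [ 34, -16, -54,  32]]
Now row reduce the product.
R2 ← R2 + (1/3)·R1: [0, 0, 0, 0]
R3 ← R3 − (2/3)·R1: [0, 0, 0, 0]
1 nonzero row, so rank(TC) = 1.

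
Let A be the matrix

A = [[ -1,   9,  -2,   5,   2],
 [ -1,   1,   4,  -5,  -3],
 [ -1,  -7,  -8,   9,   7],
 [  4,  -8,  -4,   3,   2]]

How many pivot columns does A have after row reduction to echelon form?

Row reduce to echelon form.
R2 ← R2 − R1: [0, -8, 6, -10, -5]
R3 ← R3 − R1: [0, -16, -6, 4, 5]
R4 ← R4 + (4)·R1: [0, 28, -12, 23, 10]
R3 ← R3 − (2)·R2: [0, 0, -18, 24, 15]
R4 ← R4 + (7/2)·R2: [0, 0, 9, -12, -15/2]
R4 ← R4 + (1/2)·R3: [0, 0, 0, 0, 0]
Echelon form has 3 nonzero rows, so rank(A) = 3.
Each nonzero row contributes one pivot column: 3 pivot columns.

3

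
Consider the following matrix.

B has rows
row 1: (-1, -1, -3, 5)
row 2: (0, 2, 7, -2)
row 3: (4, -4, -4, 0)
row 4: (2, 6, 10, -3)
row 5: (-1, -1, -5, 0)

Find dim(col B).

4

Row reduce to echelon form.
R3 ← R3 + (4)·R1: [0, -8, -16, 20]
R4 ← R4 + (2)·R1: [0, 4, 4, 7]
R5 ← R5 − R1: [0, 0, -2, -5]
R3 ← R3 + (4)·R2: [0, 0, 12, 12]
R4 ← R4 − (2)·R2: [0, 0, -10, 11]
R4 ← R4 + (5/6)·R3: [0, 0, 0, 21]
R5 ← R5 + (1/6)·R3: [0, 0, 0, -3]
R5 ← R5 + (1/7)·R4: [0, 0, 0, 0]
Echelon form has 4 nonzero rows, so rank(B) = 4.
The column space has dimension equal to the rank: 4.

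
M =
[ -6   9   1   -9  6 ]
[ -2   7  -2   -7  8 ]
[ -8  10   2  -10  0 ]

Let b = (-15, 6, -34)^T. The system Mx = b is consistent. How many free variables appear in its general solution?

2

Row reduce the augmented matrix [M | b].
R2 ← R2 − (1/3)·R1: [0, 4, -7/3, -4, 6, 11]
R3 ← R3 − (4/3)·R1: [0, -2, 2/3, 2, -8, -14]
R3 ← R3 + (1/2)·R2: [0, 0, -1/2, 0, -5, -17/2]
The echelon form has 3 nonzero rows, and every pivot lies in the first 5 columns, so rank(M) = rank([M|b]) = 3.
The system is consistent.
Free variables = (unknowns) − (rank) = 5 − 3 = 2.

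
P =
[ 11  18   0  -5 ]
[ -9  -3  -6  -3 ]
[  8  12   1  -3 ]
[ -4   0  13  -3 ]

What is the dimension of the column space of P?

Row reduce to echelon form.
R2 ← R2 + (9/11)·R1: [0, 129/11, -6, -78/11]
R3 ← R3 − (8/11)·R1: [0, -12/11, 1, 7/11]
R4 ← R4 + (4/11)·R1: [0, 72/11, 13, -53/11]
R3 ← R3 + (4/43)·R2: [0, 0, 19/43, -1/43]
R4 ← R4 − (24/43)·R2: [0, 0, 703/43, -37/43]
R4 ← R4 − (37)·R3: [0, 0, 0, 0]
Echelon form has 3 nonzero rows, so rank(P) = 3.
The column space has dimension equal to the rank: 3.

3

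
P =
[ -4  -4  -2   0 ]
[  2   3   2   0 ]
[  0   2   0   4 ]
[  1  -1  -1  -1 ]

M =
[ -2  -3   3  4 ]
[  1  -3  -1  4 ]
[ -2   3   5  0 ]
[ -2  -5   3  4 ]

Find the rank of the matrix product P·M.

First compute PM:
[[  8,  18, -18, -32],
 [ -5,  -9,  13,  20],
 [ -6, -26,  10,  24],
 [  1,   2,  -4,  -4]]
Now row reduce the product.
R2 ← R2 + (5/8)·R1: [0, 9/4, 7/4, 0]
R3 ← R3 + (3/4)·R1: [0, -25/2, -7/2, 0]
R4 ← R4 − (1/8)·R1: [0, -1/4, -7/4, 0]
R3 ← R3 + (50/9)·R2: [0, 0, 56/9, 0]
R4 ← R4 + (1/9)·R2: [0, 0, -14/9, 0]
R4 ← R4 + (1/4)·R3: [0, 0, 0, 0]
3 nonzero rows, so rank(PM) = 3.

3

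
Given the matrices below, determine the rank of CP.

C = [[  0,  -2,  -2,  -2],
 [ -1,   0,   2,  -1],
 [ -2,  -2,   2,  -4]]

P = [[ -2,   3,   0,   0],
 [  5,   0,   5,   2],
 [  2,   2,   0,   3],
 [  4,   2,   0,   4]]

2

First compute CP:
[[-22,  -8, -10, -18],
 [  2,  -1,   0,   2],
 [-18, -10, -10, -14]]
Now row reduce the product.
R2 ← R2 + (1/11)·R1: [0, -19/11, -10/11, 4/11]
R3 ← R3 − (9/11)·R1: [0, -38/11, -20/11, 8/11]
R3 ← R3 − (2)·R2: [0, 0, 0, 0]
2 nonzero rows, so rank(CP) = 2.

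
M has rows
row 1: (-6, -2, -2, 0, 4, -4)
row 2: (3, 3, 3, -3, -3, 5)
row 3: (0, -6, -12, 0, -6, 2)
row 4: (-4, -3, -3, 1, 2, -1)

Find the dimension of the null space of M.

Row reduce to echelon form.
R2 ← R2 + (1/2)·R1: [0, 2, 2, -3, -1, 3]
R4 ← R4 − (2/3)·R1: [0, -5/3, -5/3, 1, -2/3, 5/3]
R3 ← R3 + (3)·R2: [0, 0, -6, -9, -9, 11]
R4 ← R4 + (5/6)·R2: [0, 0, 0, -3/2, -3/2, 25/6]
4 nonzero rows, so rank(M) = 4.
M has 6 columns; by rank–nullity, nullity = 6 − 4 = 2.

2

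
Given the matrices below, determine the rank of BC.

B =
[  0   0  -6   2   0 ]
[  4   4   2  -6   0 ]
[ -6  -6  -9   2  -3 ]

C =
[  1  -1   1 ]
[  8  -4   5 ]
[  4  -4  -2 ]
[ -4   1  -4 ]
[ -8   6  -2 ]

First compute BC:
[[-32,  26,   4],
 [ 68, -34,  44],
 [-74,  50, -20]]
Now row reduce the product.
R2 ← R2 + (17/8)·R1: [0, 85/4, 105/2]
R3 ← R3 − (37/16)·R1: [0, -81/8, -117/4]
R3 ← R3 + (81/170)·R2: [0, 0, -72/17]
3 nonzero rows, so rank(BC) = 3.

3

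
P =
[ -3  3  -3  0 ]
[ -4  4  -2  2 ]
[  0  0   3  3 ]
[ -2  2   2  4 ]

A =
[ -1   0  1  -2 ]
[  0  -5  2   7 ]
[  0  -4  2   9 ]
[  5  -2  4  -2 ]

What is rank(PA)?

2

First compute PA:
[[  3,  -3,  -3,   0],
 [ 14, -16,   8,  14],
 [ 15, -18,  18,  21],
 [ 22, -26,  22,  28]]
Now row reduce the product.
R2 ← R2 − (14/3)·R1: [0, -2, 22, 14]
R3 ← R3 − (5)·R1: [0, -3, 33, 21]
R4 ← R4 − (22/3)·R1: [0, -4, 44, 28]
R3 ← R3 − (3/2)·R2: [0, 0, 0, 0]
R4 ← R4 − (2)·R2: [0, 0, 0, 0]
2 nonzero rows, so rank(PA) = 2.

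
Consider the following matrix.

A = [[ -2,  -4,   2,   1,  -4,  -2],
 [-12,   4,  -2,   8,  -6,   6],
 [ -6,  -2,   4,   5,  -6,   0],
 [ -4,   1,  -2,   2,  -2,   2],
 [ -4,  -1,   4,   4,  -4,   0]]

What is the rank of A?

Row reduce to echelon form.
R2 ← R2 − (6)·R1: [0, 28, -14, 2, 18, 18]
R3 ← R3 − (3)·R1: [0, 10, -2, 2, 6, 6]
R4 ← R4 − (2)·R1: [0, 9, -6, 0, 6, 6]
R5 ← R5 − (2)·R1: [0, 7, 0, 2, 4, 4]
R3 ← R3 − (5/14)·R2: [0, 0, 3, 9/7, -3/7, -3/7]
R4 ← R4 − (9/28)·R2: [0, 0, -3/2, -9/14, 3/14, 3/14]
R5 ← R5 − (1/4)·R2: [0, 0, 7/2, 3/2, -1/2, -1/2]
R4 ← R4 + (1/2)·R3: [0, 0, 0, 0, 0, 0]
R5 ← R5 − (7/6)·R3: [0, 0, 0, 0, 0, 0]
Echelon form has 3 nonzero rows, so rank(A) = 3.

3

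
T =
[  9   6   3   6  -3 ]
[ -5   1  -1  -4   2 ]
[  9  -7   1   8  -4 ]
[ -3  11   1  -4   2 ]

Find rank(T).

Row reduce to echelon form.
R2 ← R2 + (5/9)·R1: [0, 13/3, 2/3, -2/3, 1/3]
R3 ← R3 − R1: [0, -13, -2, 2, -1]
R4 ← R4 + (1/3)·R1: [0, 13, 2, -2, 1]
R3 ← R3 + (3)·R2: [0, 0, 0, 0, 0]
R4 ← R4 − (3)·R2: [0, 0, 0, 0, 0]
Echelon form has 2 nonzero rows, so rank(T) = 2.

2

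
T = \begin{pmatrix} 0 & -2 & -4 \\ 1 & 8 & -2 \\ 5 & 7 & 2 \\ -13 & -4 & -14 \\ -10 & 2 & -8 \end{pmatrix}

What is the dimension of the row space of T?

3

Row reduce to echelon form.
Swap R1 ↔ R2
R3 ← R3 − (5)·R1: [0, -33, 12]
R4 ← R4 + (13)·R1: [0, 100, -40]
R5 ← R5 + (10)·R1: [0, 82, -28]
R3 ← R3 − (33/2)·R2: [0, 0, 78]
R4 ← R4 + (50)·R2: [0, 0, -240]
R5 ← R5 + (41)·R2: [0, 0, -192]
R4 ← R4 + (40/13)·R3: [0, 0, 0]
R5 ← R5 + (32/13)·R3: [0, 0, 0]
Echelon form has 3 nonzero rows, so rank(T) = 3.
The row space has dimension equal to the rank: 3.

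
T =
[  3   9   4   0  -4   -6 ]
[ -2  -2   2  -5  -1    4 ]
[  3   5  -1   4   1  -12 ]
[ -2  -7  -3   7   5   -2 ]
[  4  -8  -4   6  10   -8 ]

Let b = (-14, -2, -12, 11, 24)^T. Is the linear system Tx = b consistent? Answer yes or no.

Row reduce the augmented matrix [T | b].
R2 ← R2 + (2/3)·R1: [0, 4, 14/3, -5, -11/3, 0, -34/3]
R3 ← R3 − R1: [0, -4, -5, 4, 5, -6, 2]
R4 ← R4 + (2/3)·R1: [0, -1, -1/3, 7, 7/3, -6, 5/3]
R5 ← R5 − (4/3)·R1: [0, -20, -28/3, 6, 46/3, 0, 128/3]
R3 ← R3 + R2: [0, 0, -1/3, -1, 4/3, -6, -28/3]
R4 ← R4 + (1/4)·R2: [0, 0, 5/6, 23/4, 17/12, -6, -7/6]
R5 ← R5 + (5)·R2: [0, 0, 14, -19, -3, 0, -14]
R4 ← R4 + (5/2)·R3: [0, 0, 0, 13/4, 19/4, -21, -49/2]
R5 ← R5 + (42)·R3: [0, 0, 0, -61, 53, -252, -406]
R5 ← R5 + (244/13)·R4: [0, 0, 0, 0, 1848/13, -8400/13, -11256/13]
The echelon form has 5 nonzero rows, and every pivot lies in the first 6 columns, so rank(T) = rank([T|b]) = 5.
The system is consistent.

yes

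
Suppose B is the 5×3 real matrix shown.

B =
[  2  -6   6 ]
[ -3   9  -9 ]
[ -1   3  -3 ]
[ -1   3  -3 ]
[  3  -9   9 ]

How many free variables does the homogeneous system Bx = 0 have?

2

Row reduce to echelon form.
R2 ← R2 + (3/2)·R1: [0, 0, 0]
R3 ← R3 + (1/2)·R1: [0, 0, 0]
R4 ← R4 + (1/2)·R1: [0, 0, 0]
R5 ← R5 − (3/2)·R1: [0, 0, 0]
1 nonzero row, so rank(B) = 1.
B has 3 columns; by rank–nullity, nullity = 3 − 1 = 2.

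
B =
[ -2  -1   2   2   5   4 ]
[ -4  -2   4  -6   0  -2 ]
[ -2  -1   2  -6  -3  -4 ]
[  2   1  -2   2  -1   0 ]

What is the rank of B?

Row reduce to echelon form.
R2 ← R2 − (2)·R1: [0, 0, 0, -10, -10, -10]
R3 ← R3 − R1: [0, 0, 0, -8, -8, -8]
R4 ← R4 + R1: [0, 0, 0, 4, 4, 4]
R3 ← R3 − (4/5)·R2: [0, 0, 0, 0, 0, 0]
R4 ← R4 + (2/5)·R2: [0, 0, 0, 0, 0, 0]
Echelon form has 2 nonzero rows, so rank(B) = 2.

2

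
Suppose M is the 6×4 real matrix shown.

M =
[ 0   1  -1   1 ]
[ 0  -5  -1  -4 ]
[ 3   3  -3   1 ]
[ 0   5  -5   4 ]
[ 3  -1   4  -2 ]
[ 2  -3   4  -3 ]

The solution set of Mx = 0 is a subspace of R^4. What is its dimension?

Row reduce to echelon form.
Swap R1 ↔ R3
R5 ← R5 − R1: [0, -4, 7, -3]
R6 ← R6 − (2/3)·R1: [0, -5, 6, -11/3]
R3 ← R3 + (1/5)·R2: [0, 0, -6/5, 1/5]
R4 ← R4 + R2: [0, 0, -6, 0]
R5 ← R5 − (4/5)·R2: [0, 0, 39/5, 1/5]
R6 ← R6 − R2: [0, 0, 7, 1/3]
R4 ← R4 − (5)·R3: [0, 0, 0, -1]
R5 ← R5 + (13/2)·R3: [0, 0, 0, 3/2]
R6 ← R6 + (35/6)·R3: [0, 0, 0, 3/2]
R5 ← R5 + (3/2)·R4: [0, 0, 0, 0]
R6 ← R6 + (3/2)·R4: [0, 0, 0, 0]
4 nonzero rows, so rank(M) = 4.
M has 4 columns; by rank–nullity, nullity = 4 − 4 = 0.

0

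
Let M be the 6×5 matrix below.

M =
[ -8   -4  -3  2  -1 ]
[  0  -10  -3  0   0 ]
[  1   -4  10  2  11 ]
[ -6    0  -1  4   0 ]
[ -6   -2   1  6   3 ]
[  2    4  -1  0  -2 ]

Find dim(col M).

5

Row reduce to echelon form.
R3 ← R3 + (1/8)·R1: [0, -9/2, 77/8, 9/4, 87/8]
R4 ← R4 − (3/4)·R1: [0, 3, 5/4, 5/2, 3/4]
R5 ← R5 − (3/4)·R1: [0, 1, 13/4, 9/2, 15/4]
R6 ← R6 + (1/4)·R1: [0, 3, -7/4, 1/2, -9/4]
R3 ← R3 − (9/20)·R2: [0, 0, 439/40, 9/4, 87/8]
R4 ← R4 + (3/10)·R2: [0, 0, 7/20, 5/2, 3/4]
R5 ← R5 + (1/10)·R2: [0, 0, 59/20, 9/2, 15/4]
R6 ← R6 + (3/10)·R2: [0, 0, -53/20, 1/2, -9/4]
R4 ← R4 − (14/439)·R3: [0, 0, 0, 1066/439, 177/439]
R5 ← R5 − (118/439)·R3: [0, 0, 0, 1710/439, 363/439]
R6 ← R6 + (106/439)·R3: [0, 0, 0, 458/439, 165/439]
R5 ← R5 − (855/533)·R4: [0, 0, 0, 0, 96/533]
R6 ← R6 − (229/533)·R4: [0, 0, 0, 0, 108/533]
R6 ← R6 − (9/8)·R5: [0, 0, 0, 0, 0]
Echelon form has 5 nonzero rows, so rank(M) = 5.
The column space has dimension equal to the rank: 5.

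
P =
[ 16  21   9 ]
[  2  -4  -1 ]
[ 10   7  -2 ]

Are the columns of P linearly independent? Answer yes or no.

yes

Row reduce P to echelon form.
R2 ← R2 − (1/8)·R1: [0, -53/8, -17/8]
R3 ← R3 − (5/8)·R1: [0, -49/8, -61/8]
R3 ← R3 − (49/53)·R2: [0, 0, -300/53]
3 pivots among 3 columns.
Every column is a pivot column, so the columns are linearly independent.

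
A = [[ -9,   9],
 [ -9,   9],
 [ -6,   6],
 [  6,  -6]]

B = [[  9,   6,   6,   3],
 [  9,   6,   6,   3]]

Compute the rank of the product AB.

First compute AB:
[[  0,   0,   0,   0],
 [  0,   0,   0,   0],
 [  0,   0,   0,   0],
 [  0,   0,   0,   0]]
Now row reduce the product.
0 nonzero rows, so rank(AB) = 0.

0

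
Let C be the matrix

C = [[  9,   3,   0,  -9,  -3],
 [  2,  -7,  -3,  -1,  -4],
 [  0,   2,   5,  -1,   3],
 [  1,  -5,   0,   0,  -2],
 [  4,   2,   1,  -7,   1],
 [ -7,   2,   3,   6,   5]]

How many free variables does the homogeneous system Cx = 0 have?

Row reduce to echelon form.
R2 ← R2 − (2/9)·R1: [0, -23/3, -3, 1, -10/3]
R4 ← R4 − (1/9)·R1: [0, -16/3, 0, 1, -5/3]
R5 ← R5 − (4/9)·R1: [0, 2/3, 1, -3, 7/3]
R6 ← R6 + (7/9)·R1: [0, 13/3, 3, -1, 8/3]
R3 ← R3 + (6/23)·R2: [0, 0, 97/23, -17/23, 49/23]
R4 ← R4 − (16/23)·R2: [0, 0, 48/23, 7/23, 15/23]
R5 ← R5 + (2/23)·R2: [0, 0, 17/23, -67/23, 47/23]
R6 ← R6 + (13/23)·R2: [0, 0, 30/23, -10/23, 18/23]
R4 ← R4 − (48/97)·R3: [0, 0, 0, 65/97, -39/97]
R5 ← R5 − (17/97)·R3: [0, 0, 0, -270/97, 162/97]
R6 ← R6 − (30/97)·R3: [0, 0, 0, -20/97, 12/97]
R5 ← R5 + (54/13)·R4: [0, 0, 0, 0, 0]
R6 ← R6 + (4/13)·R4: [0, 0, 0, 0, 0]
4 nonzero rows, so rank(C) = 4.
C has 5 columns; by rank–nullity, nullity = 5 − 4 = 1.

1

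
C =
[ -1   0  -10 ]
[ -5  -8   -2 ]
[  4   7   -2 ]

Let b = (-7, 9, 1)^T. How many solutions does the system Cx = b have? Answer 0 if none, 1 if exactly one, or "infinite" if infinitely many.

0

Row reduce the augmented matrix [C | b].
R2 ← R2 − (5)·R1: [0, -8, 48, 44]
R3 ← R3 + (4)·R1: [0, 7, -42, -27]
R3 ← R3 + (7/8)·R2: [0, 0, 0, 23/2]
The echelon form has 3 nonzero rows; the last pivot sits in the augmented column, so rank(C) = 2 but rank([C|b]) = 3.
Since the ranks differ, the system is inconsistent.
It has no solutions.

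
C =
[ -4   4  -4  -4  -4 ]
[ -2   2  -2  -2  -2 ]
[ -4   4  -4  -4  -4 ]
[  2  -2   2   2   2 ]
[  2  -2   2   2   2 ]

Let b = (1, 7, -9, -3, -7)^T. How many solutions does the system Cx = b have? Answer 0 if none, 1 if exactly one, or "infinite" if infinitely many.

Row reduce the augmented matrix [C | b].
R2 ← R2 − (1/2)·R1: [0, 0, 0, 0, 0, 13/2]
R3 ← R3 − R1: [0, 0, 0, 0, 0, -10]
R4 ← R4 + (1/2)·R1: [0, 0, 0, 0, 0, -5/2]
R5 ← R5 + (1/2)·R1: [0, 0, 0, 0, 0, -13/2]
R3 ← R3 + (20/13)·R2: [0, 0, 0, 0, 0, 0]
R4 ← R4 + (5/13)·R2: [0, 0, 0, 0, 0, 0]
R5 ← R5 + R2: [0, 0, 0, 0, 0, 0]
The echelon form has 2 nonzero rows; the last pivot sits in the augmented column, so rank(C) = 1 but rank([C|b]) = 2.
Since the ranks differ, the system is inconsistent.
It has no solutions.

0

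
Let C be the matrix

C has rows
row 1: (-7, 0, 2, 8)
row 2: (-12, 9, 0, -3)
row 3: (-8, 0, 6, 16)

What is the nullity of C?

1

Row reduce to echelon form.
R2 ← R2 − (12/7)·R1: [0, 9, -24/7, -117/7]
R3 ← R3 − (8/7)·R1: [0, 0, 26/7, 48/7]
3 nonzero rows, so rank(C) = 3.
C has 4 columns; by rank–nullity, nullity = 4 − 3 = 1.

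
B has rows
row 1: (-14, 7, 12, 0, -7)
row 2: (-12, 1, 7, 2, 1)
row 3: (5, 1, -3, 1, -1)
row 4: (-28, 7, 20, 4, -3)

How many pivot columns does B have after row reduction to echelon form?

Row reduce to echelon form.
R2 ← R2 − (6/7)·R1: [0, -5, -23/7, 2, 7]
R3 ← R3 + (5/14)·R1: [0, 7/2, 9/7, 1, -7/2]
R4 ← R4 − (2)·R1: [0, -7, -4, 4, 11]
R3 ← R3 + (7/10)·R2: [0, 0, -71/70, 12/5, 7/5]
R4 ← R4 − (7/5)·R2: [0, 0, 3/5, 6/5, 6/5]
R4 ← R4 + (42/71)·R3: [0, 0, 0, 186/71, 144/71]
Echelon form has 4 nonzero rows, so rank(B) = 4.
Each nonzero row contributes one pivot column: 4 pivot columns.

4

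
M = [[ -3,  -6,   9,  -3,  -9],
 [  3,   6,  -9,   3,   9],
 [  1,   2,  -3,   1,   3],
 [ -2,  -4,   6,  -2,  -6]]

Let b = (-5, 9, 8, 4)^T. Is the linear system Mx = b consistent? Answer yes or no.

Row reduce the augmented matrix [M | b].
R2 ← R2 + R1: [0, 0, 0, 0, 0, 4]
R3 ← R3 + (1/3)·R1: [0, 0, 0, 0, 0, 19/3]
R4 ← R4 − (2/3)·R1: [0, 0, 0, 0, 0, 22/3]
R3 ← R3 − (19/12)·R2: [0, 0, 0, 0, 0, 0]
R4 ← R4 − (11/6)·R2: [0, 0, 0, 0, 0, 0]
The echelon form has 2 nonzero rows; the last pivot sits in the augmented column, so rank(M) = 1 but rank([M|b]) = 2.
Since the ranks differ, the system is inconsistent.

no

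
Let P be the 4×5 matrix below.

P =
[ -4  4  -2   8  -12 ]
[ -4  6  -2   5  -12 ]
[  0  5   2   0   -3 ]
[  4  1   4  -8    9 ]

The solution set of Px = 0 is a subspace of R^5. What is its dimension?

Row reduce to echelon form.
R2 ← R2 − R1: [0, 2, 0, -3, 0]
R4 ← R4 + R1: [0, 5, 2, 0, -3]
R3 ← R3 − (5/2)·R2: [0, 0, 2, 15/2, -3]
R4 ← R4 − (5/2)·R2: [0, 0, 2, 15/2, -3]
R4 ← R4 − R3: [0, 0, 0, 0, 0]
3 nonzero rows, so rank(P) = 3.
P has 5 columns; by rank–nullity, nullity = 5 − 3 = 2.

2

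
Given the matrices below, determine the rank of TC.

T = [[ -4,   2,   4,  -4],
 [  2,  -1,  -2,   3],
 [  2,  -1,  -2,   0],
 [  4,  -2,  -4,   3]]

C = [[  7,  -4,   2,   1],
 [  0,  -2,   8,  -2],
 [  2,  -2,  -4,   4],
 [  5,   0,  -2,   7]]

First compute TC:
[[-40,   4,   0, -20],
 [ 25,  -2,  -2,  17],
 [ 10,  -2,   4,  -4],
 [ 35,  -4,   2,  13]]
Now row reduce the product.
R2 ← R2 + (5/8)·R1: [0, 1/2, -2, 9/2]
R3 ← R3 + (1/4)·R1: [0, -1, 4, -9]
R4 ← R4 + (7/8)·R1: [0, -1/2, 2, -9/2]
R3 ← R3 + (2)·R2: [0, 0, 0, 0]
R4 ← R4 + R2: [0, 0, 0, 0]
2 nonzero rows, so rank(TC) = 2.

2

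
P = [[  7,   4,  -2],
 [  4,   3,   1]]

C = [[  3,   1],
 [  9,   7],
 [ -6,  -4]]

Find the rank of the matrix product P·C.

2

First compute PC:
[[ 69,  43],
 [ 33,  21]]
Now row reduce the product.
R2 ← R2 − (11/23)·R1: [0, 10/23]
2 nonzero rows, so rank(PC) = 2.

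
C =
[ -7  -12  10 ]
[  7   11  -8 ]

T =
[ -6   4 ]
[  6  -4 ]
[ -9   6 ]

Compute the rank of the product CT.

1

First compute CT:
[[-120,  80],
 [ 96, -64]]
Now row reduce the product.
R2 ← R2 + (4/5)·R1: [0, 0]
1 nonzero row, so rank(CT) = 1.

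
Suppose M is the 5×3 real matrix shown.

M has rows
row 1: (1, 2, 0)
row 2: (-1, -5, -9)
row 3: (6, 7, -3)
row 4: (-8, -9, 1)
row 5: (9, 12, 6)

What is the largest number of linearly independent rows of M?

Row reduce to echelon form.
R2 ← R2 + R1: [0, -3, -9]
R3 ← R3 − (6)·R1: [0, -5, -3]
R4 ← R4 + (8)·R1: [0, 7, 1]
R5 ← R5 − (9)·R1: [0, -6, 6]
R3 ← R3 − (5/3)·R2: [0, 0, 12]
R4 ← R4 + (7/3)·R2: [0, 0, -20]
R5 ← R5 − (2)·R2: [0, 0, 24]
R4 ← R4 + (5/3)·R3: [0, 0, 0]
R5 ← R5 − (2)·R3: [0, 0, 0]
Echelon form has 3 nonzero rows, so rank(M) = 3.
The rank gives the maximum number of linearly independent rows: 3.

3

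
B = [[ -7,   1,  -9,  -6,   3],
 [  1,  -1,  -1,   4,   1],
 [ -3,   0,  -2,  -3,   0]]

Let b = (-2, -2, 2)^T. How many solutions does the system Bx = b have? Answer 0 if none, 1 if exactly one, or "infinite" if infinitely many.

Row reduce the augmented matrix [B | b].
R2 ← R2 + (1/7)·R1: [0, -6/7, -16/7, 22/7, 10/7, -16/7]
R3 ← R3 − (3/7)·R1: [0, -3/7, 13/7, -3/7, -9/7, 20/7]
R3 ← R3 − (1/2)·R2: [0, 0, 3, -2, -2, 4]
The echelon form has 3 nonzero rows, and every pivot lies in the first 5 columns, so rank(B) = rank([B|b]) = 3.
The system is consistent.
rank = 3 < 5 unknowns, so there are infinitely many solutions.

infinite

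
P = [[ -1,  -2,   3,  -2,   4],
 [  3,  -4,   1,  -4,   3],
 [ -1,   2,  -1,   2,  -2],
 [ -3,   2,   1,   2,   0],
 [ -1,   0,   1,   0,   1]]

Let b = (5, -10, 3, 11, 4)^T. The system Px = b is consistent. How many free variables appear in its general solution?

Row reduce the augmented matrix [P | b].
R2 ← R2 + (3)·R1: [0, -10, 10, -10, 15, 5]
R3 ← R3 − R1: [0, 4, -4, 4, -6, -2]
R4 ← R4 − (3)·R1: [0, 8, -8, 8, -12, -4]
R5 ← R5 − R1: [0, 2, -2, 2, -3, -1]
R3 ← R3 + (2/5)·R2: [0, 0, 0, 0, 0, 0]
R4 ← R4 + (4/5)·R2: [0, 0, 0, 0, 0, 0]
R5 ← R5 + (1/5)·R2: [0, 0, 0, 0, 0, 0]
The echelon form has 2 nonzero rows, and every pivot lies in the first 5 columns, so rank(P) = rank([P|b]) = 2.
The system is consistent.
Free variables = (unknowns) − (rank) = 5 − 2 = 3.

3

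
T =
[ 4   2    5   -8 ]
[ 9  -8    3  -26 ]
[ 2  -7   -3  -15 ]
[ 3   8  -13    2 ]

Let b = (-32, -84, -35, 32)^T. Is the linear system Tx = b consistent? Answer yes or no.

Row reduce the augmented matrix [T | b].
R2 ← R2 − (9/4)·R1: [0, -25/2, -33/4, -8, -12]
R3 ← R3 − (1/2)·R1: [0, -8, -11/2, -11, -19]
R4 ← R4 − (3/4)·R1: [0, 13/2, -67/4, 8, 56]
R3 ← R3 − (16/25)·R2: [0, 0, -11/50, -147/25, -283/25]
R4 ← R4 + (13/25)·R2: [0, 0, -526/25, 96/25, 1244/25]
R4 ← R4 − (1052/11)·R3: [0, 0, 0, 6228/11, 12456/11]
The echelon form has 4 nonzero rows, and every pivot lies in the first 4 columns, so rank(T) = rank([T|b]) = 4.
The system is consistent.

yes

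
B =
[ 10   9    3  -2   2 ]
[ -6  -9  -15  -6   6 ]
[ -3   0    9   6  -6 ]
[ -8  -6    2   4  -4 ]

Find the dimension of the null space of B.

3

Row reduce to echelon form.
R2 ← R2 + (3/5)·R1: [0, -18/5, -66/5, -36/5, 36/5]
R3 ← R3 + (3/10)·R1: [0, 27/10, 99/10, 27/5, -27/5]
R4 ← R4 + (4/5)·R1: [0, 6/5, 22/5, 12/5, -12/5]
R3 ← R3 + (3/4)·R2: [0, 0, 0, 0, 0]
R4 ← R4 + (1/3)·R2: [0, 0, 0, 0, 0]
2 nonzero rows, so rank(B) = 2.
B has 5 columns; by rank–nullity, nullity = 5 − 2 = 3.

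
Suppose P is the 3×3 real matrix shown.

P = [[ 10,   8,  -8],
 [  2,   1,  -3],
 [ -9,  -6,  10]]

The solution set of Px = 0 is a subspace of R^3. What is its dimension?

Row reduce to echelon form.
R2 ← R2 − (1/5)·R1: [0, -3/5, -7/5]
R3 ← R3 + (9/10)·R1: [0, 6/5, 14/5]
R3 ← R3 + (2)·R2: [0, 0, 0]
2 nonzero rows, so rank(P) = 2.
P has 3 columns; by rank–nullity, nullity = 3 − 2 = 1.

1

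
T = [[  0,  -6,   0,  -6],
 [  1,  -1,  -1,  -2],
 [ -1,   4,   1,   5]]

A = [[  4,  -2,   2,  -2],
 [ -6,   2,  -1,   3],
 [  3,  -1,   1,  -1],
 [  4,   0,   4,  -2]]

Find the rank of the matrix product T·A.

First compute TA:
[[ 12, -12, -18,  -6],
 [ -1,  -3,  -6,   0],
 [ -5,   9,  15,   3]]
Now row reduce the product.
R2 ← R2 + (1/12)·R1: [0, -4, -15/2, -1/2]
R3 ← R3 + (5/12)·R1: [0, 4, 15/2, 1/2]
R3 ← R3 + R2: [0, 0, 0, 0]
2 nonzero rows, so rank(TA) = 2.

2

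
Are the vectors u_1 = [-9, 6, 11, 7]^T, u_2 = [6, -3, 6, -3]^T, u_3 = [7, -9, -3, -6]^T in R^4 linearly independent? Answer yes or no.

Form the matrix with these vectors as rows and row reduce.
R2 ← R2 + (2/3)·R1: [0, 1, 40/3, 5/3]
R3 ← R3 + (7/9)·R1: [0, -13/3, 50/9, -5/9]
R3 ← R3 + (13/3)·R2: [0, 0, 190/3, 20/3]
3 nonzero rows, so the 3 vectors span a space of dimension 3.
Since 3 = 3, the vectors are linearly independent.

yes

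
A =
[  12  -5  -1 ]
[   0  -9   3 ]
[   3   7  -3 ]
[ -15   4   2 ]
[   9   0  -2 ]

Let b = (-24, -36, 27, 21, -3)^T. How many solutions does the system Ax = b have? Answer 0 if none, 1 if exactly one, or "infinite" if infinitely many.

Row reduce the augmented matrix [A | b].
R3 ← R3 − (1/4)·R1: [0, 33/4, -11/4, 33]
R4 ← R4 + (5/4)·R1: [0, -9/4, 3/4, -9]
R5 ← R5 − (3/4)·R1: [0, 15/4, -5/4, 15]
R3 ← R3 + (11/12)·R2: [0, 0, 0, 0]
R4 ← R4 − (1/4)·R2: [0, 0, 0, 0]
R5 ← R5 + (5/12)·R2: [0, 0, 0, 0]
The echelon form has 2 nonzero rows, and every pivot lies in the first 3 columns, so rank(A) = rank([A|b]) = 2.
The system is consistent.
rank = 2 < 3 unknowns, so there are infinitely many solutions.

infinite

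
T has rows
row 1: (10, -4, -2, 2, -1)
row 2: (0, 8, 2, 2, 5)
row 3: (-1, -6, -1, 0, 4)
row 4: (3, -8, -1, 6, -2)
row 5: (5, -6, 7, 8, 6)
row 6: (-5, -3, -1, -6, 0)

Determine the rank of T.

Row reduce to echelon form.
R3 ← R3 + (1/10)·R1: [0, -32/5, -6/5, 1/5, 39/10]
R4 ← R4 − (3/10)·R1: [0, -34/5, -2/5, 27/5, -17/10]
R5 ← R5 − (1/2)·R1: [0, -4, 8, 7, 13/2]
R6 ← R6 + (1/2)·R1: [0, -5, -2, -5, -1/2]
R3 ← R3 + (4/5)·R2: [0, 0, 2/5, 9/5, 79/10]
R4 ← R4 + (17/20)·R2: [0, 0, 13/10, 71/10, 51/20]
R5 ← R5 + (1/2)·R2: [0, 0, 9, 8, 9]
R6 ← R6 + (5/8)·R2: [0, 0, -3/4, -15/4, 21/8]
R4 ← R4 − (13/4)·R3: [0, 0, 0, 5/4, -185/8]
R5 ← R5 − (45/2)·R3: [0, 0, 0, -65/2, -675/4]
R6 ← R6 + (15/8)·R3: [0, 0, 0, -3/8, 279/16]
R5 ← R5 + (26)·R4: [0, 0, 0, 0, -770]
R6 ← R6 + (3/10)·R4: [0, 0, 0, 0, 21/2]
R6 ← R6 + (3/220)·R5: [0, 0, 0, 0, 0]
Echelon form has 5 nonzero rows, so rank(T) = 5.

5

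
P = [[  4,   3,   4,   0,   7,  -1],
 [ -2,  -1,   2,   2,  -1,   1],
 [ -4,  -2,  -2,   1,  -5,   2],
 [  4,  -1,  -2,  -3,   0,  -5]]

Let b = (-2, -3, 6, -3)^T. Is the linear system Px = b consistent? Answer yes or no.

no

Row reduce the augmented matrix [P | b].
R2 ← R2 + (1/2)·R1: [0, 1/2, 4, 2, 5/2, 1/2, -4]
R3 ← R3 + R1: [0, 1, 2, 1, 2, 1, 4]
R4 ← R4 − R1: [0, -4, -6, -3, -7, -4, -1]
R3 ← R3 − (2)·R2: [0, 0, -6, -3, -3, 0, 12]
R4 ← R4 + (8)·R2: [0, 0, 26, 13, 13, 0, -33]
R4 ← R4 + (13/3)·R3: [0, 0, 0, 0, 0, 0, 19]
The echelon form has 4 nonzero rows; the last pivot sits in the augmented column, so rank(P) = 3 but rank([P|b]) = 4.
Since the ranks differ, the system is inconsistent.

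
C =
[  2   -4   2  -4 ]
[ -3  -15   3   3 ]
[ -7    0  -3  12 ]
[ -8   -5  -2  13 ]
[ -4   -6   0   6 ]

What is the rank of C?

Row reduce to echelon form.
R2 ← R2 + (3/2)·R1: [0, -21, 6, -3]
R3 ← R3 + (7/2)·R1: [0, -14, 4, -2]
R4 ← R4 + (4)·R1: [0, -21, 6, -3]
R5 ← R5 + (2)·R1: [0, -14, 4, -2]
R3 ← R3 − (2/3)·R2: [0, 0, 0, 0]
R4 ← R4 − R2: [0, 0, 0, 0]
R5 ← R5 − (2/3)·R2: [0, 0, 0, 0]
Echelon form has 2 nonzero rows, so rank(C) = 2.

2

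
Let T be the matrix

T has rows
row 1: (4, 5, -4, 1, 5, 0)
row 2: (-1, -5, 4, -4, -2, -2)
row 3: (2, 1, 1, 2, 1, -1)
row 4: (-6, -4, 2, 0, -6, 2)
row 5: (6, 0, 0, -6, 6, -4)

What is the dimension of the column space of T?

3

Row reduce to echelon form.
R2 ← R2 + (1/4)·R1: [0, -15/4, 3, -15/4, -3/4, -2]
R3 ← R3 − (1/2)·R1: [0, -3/2, 3, 3/2, -3/2, -1]
R4 ← R4 + (3/2)·R1: [0, 7/2, -4, 3/2, 3/2, 2]
R5 ← R5 − (3/2)·R1: [0, -15/2, 6, -15/2, -3/2, -4]
R3 ← R3 − (2/5)·R2: [0, 0, 9/5, 3, -6/5, -1/5]
R4 ← R4 + (14/15)·R2: [0, 0, -6/5, -2, 4/5, 2/15]
R5 ← R5 − (2)·R2: [0, 0, 0, 0, 0, 0]
R4 ← R4 + (2/3)·R3: [0, 0, 0, 0, 0, 0]
Echelon form has 3 nonzero rows, so rank(T) = 3.
The column space has dimension equal to the rank: 3.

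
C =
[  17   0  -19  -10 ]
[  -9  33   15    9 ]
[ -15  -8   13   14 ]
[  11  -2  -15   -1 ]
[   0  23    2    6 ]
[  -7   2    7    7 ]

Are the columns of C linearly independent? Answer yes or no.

no

Row reduce C to echelon form.
R2 ← R2 + (9/17)·R1: [0, 33, 84/17, 63/17]
R3 ← R3 + (15/17)·R1: [0, -8, -64/17, 88/17]
R4 ← R4 − (11/17)·R1: [0, -2, -46/17, 93/17]
R6 ← R6 + (7/17)·R1: [0, 2, -14/17, 49/17]
R3 ← R3 + (8/33)·R2: [0, 0, -480/187, 1136/187]
R4 ← R4 + (2/33)·R2: [0, 0, -450/187, 1065/187]
R5 ← R5 − (23/33)·R2: [0, 0, -270/187, 639/187]
R6 ← R6 − (2/33)·R2: [0, 0, -210/187, 497/187]
R4 ← R4 − (15/16)·R3: [0, 0, 0, 0]
R5 ← R5 − (9/16)·R3: [0, 0, 0, 0]
R6 ← R6 − (7/16)·R3: [0, 0, 0, 0]
3 pivots among 4 columns.
Only 3 < 4 pivot columns, so the columns are linearly dependent.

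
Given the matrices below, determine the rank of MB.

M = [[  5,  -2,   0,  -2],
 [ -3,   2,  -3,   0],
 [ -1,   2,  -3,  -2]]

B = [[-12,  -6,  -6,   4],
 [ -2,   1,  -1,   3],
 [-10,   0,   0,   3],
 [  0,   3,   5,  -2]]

3

First compute MB:
[[-56, -38, -38,  18],
 [ 62,  20,  16, -15],
 [ 38,   2,  -6,  -3]]
Now row reduce the product.
R2 ← R2 + (31/28)·R1: [0, -309/14, -365/14, 69/14]
R3 ← R3 + (19/28)·R1: [0, -333/14, -445/14, 129/14]
R3 ← R3 − (111/103)·R2: [0, 0, -380/103, 402/103]
3 nonzero rows, so rank(MB) = 3.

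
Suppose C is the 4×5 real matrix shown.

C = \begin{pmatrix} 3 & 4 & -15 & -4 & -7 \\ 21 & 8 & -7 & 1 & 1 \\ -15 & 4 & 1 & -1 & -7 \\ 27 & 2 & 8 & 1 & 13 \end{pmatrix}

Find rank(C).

Row reduce to echelon form.
R2 ← R2 − (7)·R1: [0, -20, 98, 29, 50]
R3 ← R3 + (5)·R1: [0, 24, -74, -21, -42]
R4 ← R4 − (9)·R1: [0, -34, 143, 37, 76]
R3 ← R3 + (6/5)·R2: [0, 0, 218/5, 69/5, 18]
R4 ← R4 − (17/10)·R2: [0, 0, -118/5, -123/10, -9]
R4 ← R4 + (59/109)·R3: [0, 0, 0, -1053/218, 81/109]
Echelon form has 4 nonzero rows, so rank(C) = 4.

4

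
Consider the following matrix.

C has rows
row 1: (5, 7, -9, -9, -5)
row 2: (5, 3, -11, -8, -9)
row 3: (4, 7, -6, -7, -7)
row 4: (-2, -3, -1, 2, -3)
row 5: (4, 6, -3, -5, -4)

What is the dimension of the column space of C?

Row reduce to echelon form.
R2 ← R2 − R1: [0, -4, -2, 1, -4]
R3 ← R3 − (4/5)·R1: [0, 7/5, 6/5, 1/5, -3]
R4 ← R4 + (2/5)·R1: [0, -1/5, -23/5, -8/5, -5]
R5 ← R5 − (4/5)·R1: [0, 2/5, 21/5, 11/5, 0]
R3 ← R3 + (7/20)·R2: [0, 0, 1/2, 11/20, -22/5]
R4 ← R4 − (1/20)·R2: [0, 0, -9/2, -33/20, -24/5]
R5 ← R5 + (1/10)·R2: [0, 0, 4, 23/10, -2/5]
R4 ← R4 + (9)·R3: [0, 0, 0, 33/10, -222/5]
R5 ← R5 − (8)·R3: [0, 0, 0, -21/10, 174/5]
R5 ← R5 + (7/11)·R4: [0, 0, 0, 0, 72/11]
Echelon form has 5 nonzero rows, so rank(C) = 5.
The column space has dimension equal to the rank: 5.

5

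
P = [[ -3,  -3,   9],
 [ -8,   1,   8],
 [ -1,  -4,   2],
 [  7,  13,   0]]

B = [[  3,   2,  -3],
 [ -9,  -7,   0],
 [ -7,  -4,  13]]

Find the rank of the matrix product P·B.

First compute PB:
[[-45, -21, 126],
 [-89, -55, 128],
 [ 19,  18,  29],
 [-96, -77, -21]]
Now row reduce the product.
R2 ← R2 − (89/45)·R1: [0, -202/15, -606/5]
R3 ← R3 + (19/45)·R1: [0, 137/15, 411/5]
R4 ← R4 − (32/15)·R1: [0, -161/5, -1449/5]
R3 ← R3 + (137/202)·R2: [0, 0, 0]
R4 ← R4 − (483/202)·R2: [0, 0, 0]
2 nonzero rows, so rank(PB) = 2.

2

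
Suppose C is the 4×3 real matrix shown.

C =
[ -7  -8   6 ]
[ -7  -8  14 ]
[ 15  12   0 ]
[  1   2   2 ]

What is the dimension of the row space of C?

Row reduce to echelon form.
R2 ← R2 − R1: [0, 0, 8]
R3 ← R3 + (15/7)·R1: [0, -36/7, 90/7]
R4 ← R4 + (1/7)·R1: [0, 6/7, 20/7]
Swap R2 ↔ R3
R4 ← R4 + (1/6)·R2: [0, 0, 5]
R4 ← R4 − (5/8)·R3: [0, 0, 0]
Echelon form has 3 nonzero rows, so rank(C) = 3.
The row space has dimension equal to the rank: 3.

3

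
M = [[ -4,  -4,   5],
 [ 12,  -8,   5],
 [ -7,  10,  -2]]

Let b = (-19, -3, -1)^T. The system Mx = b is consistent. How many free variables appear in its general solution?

Row reduce the augmented matrix [M | b].
R2 ← R2 + (3)·R1: [0, -20, 20, -60]
R3 ← R3 − (7/4)·R1: [0, 17, -43/4, 129/4]
R3 ← R3 + (17/20)·R2: [0, 0, 25/4, -75/4]
The echelon form has 3 nonzero rows, and every pivot lies in the first 3 columns, so rank(M) = rank([M|b]) = 3.
The system is consistent.
Free variables = (unknowns) − (rank) = 3 − 3 = 0.

0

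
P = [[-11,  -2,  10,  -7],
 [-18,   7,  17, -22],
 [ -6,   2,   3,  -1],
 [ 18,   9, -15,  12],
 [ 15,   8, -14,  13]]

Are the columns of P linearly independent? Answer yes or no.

yes

Row reduce P to echelon form.
R2 ← R2 − (18/11)·R1: [0, 113/11, 7/11, -116/11]
R3 ← R3 − (6/11)·R1: [0, 34/11, -27/11, 31/11]
R4 ← R4 + (18/11)·R1: [0, 63/11, 15/11, 6/11]
R5 ← R5 + (15/11)·R1: [0, 58/11, -4/11, 38/11]
R3 ← R3 − (34/113)·R2: [0, 0, -299/113, 677/113]
R4 ← R4 − (63/113)·R2: [0, 0, 114/113, 726/113]
R5 ← R5 − (58/113)·R2: [0, 0, -78/113, 1002/113]
R4 ← R4 + (114/299)·R3: [0, 0, 0, 2604/299]
R5 ← R5 − (6/23)·R3: [0, 0, 0, 168/23]
R5 ← R5 − (26/31)·R4: [0, 0, 0, 0]
4 pivots among 4 columns.
Every column is a pivot column, so the columns are linearly independent.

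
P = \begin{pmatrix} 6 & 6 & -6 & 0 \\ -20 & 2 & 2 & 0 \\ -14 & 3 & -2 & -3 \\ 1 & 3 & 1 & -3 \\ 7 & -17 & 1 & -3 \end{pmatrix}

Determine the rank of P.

4

Row reduce to echelon form.
R2 ← R2 + (10/3)·R1: [0, 22, -18, 0]
R3 ← R3 + (7/3)·R1: [0, 17, -16, -3]
R4 ← R4 − (1/6)·R1: [0, 2, 2, -3]
R5 ← R5 − (7/6)·R1: [0, -24, 8, -3]
R3 ← R3 − (17/22)·R2: [0, 0, -23/11, -3]
R4 ← R4 − (1/11)·R2: [0, 0, 40/11, -3]
R5 ← R5 + (12/11)·R2: [0, 0, -128/11, -3]
R4 ← R4 + (40/23)·R3: [0, 0, 0, -189/23]
R5 ← R5 − (128/23)·R3: [0, 0, 0, 315/23]
R5 ← R5 + (5/3)·R4: [0, 0, 0, 0]
Echelon form has 4 nonzero rows, so rank(P) = 4.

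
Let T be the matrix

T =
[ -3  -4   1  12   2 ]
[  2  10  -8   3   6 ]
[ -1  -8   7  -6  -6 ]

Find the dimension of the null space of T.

3

Row reduce to echelon form.
R2 ← R2 + (2/3)·R1: [0, 22/3, -22/3, 11, 22/3]
R3 ← R3 − (1/3)·R1: [0, -20/3, 20/3, -10, -20/3]
R3 ← R3 + (10/11)·R2: [0, 0, 0, 0, 0]
2 nonzero rows, so rank(T) = 2.
T has 5 columns; by rank–nullity, nullity = 5 − 2 = 3.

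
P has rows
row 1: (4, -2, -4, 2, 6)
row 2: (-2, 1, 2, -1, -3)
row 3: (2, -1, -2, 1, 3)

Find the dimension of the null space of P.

Row reduce to echelon form.
R2 ← R2 + (1/2)·R1: [0, 0, 0, 0, 0]
R3 ← R3 − (1/2)·R1: [0, 0, 0, 0, 0]
1 nonzero row, so rank(P) = 1.
P has 5 columns; by rank–nullity, nullity = 5 − 1 = 4.

4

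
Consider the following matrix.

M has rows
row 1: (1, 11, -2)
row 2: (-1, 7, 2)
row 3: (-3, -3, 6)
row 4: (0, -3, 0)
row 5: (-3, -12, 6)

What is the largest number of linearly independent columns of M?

2

Row reduce to echelon form.
R2 ← R2 + R1: [0, 18, 0]
R3 ← R3 + (3)·R1: [0, 30, 0]
R5 ← R5 + (3)·R1: [0, 21, 0]
R3 ← R3 − (5/3)·R2: [0, 0, 0]
R4 ← R4 + (1/6)·R2: [0, 0, 0]
R5 ← R5 − (7/6)·R2: [0, 0, 0]
Echelon form has 2 nonzero rows, so rank(M) = 2.
The rank gives the maximum number of linearly independent columns: 2.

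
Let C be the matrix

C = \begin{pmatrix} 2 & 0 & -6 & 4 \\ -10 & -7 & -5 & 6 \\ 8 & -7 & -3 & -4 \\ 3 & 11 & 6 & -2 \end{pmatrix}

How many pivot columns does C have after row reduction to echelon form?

Row reduce to echelon form.
R2 ← R2 + (5)·R1: [0, -7, -35, 26]
R3 ← R3 − (4)·R1: [0, -7, 21, -20]
R4 ← R4 − (3/2)·R1: [0, 11, 15, -8]
R3 ← R3 − R2: [0, 0, 56, -46]
R4 ← R4 + (11/7)·R2: [0, 0, -40, 230/7]
R4 ← R4 + (5/7)·R3: [0, 0, 0, 0]
Echelon form has 3 nonzero rows, so rank(C) = 3.
Each nonzero row contributes one pivot column: 3 pivot columns.

3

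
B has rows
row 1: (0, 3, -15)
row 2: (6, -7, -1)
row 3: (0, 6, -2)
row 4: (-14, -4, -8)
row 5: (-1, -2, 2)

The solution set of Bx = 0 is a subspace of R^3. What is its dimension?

0

Row reduce to echelon form.
Swap R1 ↔ R2
R4 ← R4 + (7/3)·R1: [0, -61/3, -31/3]
R5 ← R5 + (1/6)·R1: [0, -19/6, 11/6]
R3 ← R3 − (2)·R2: [0, 0, 28]
R4 ← R4 + (61/9)·R2: [0, 0, -112]
R5 ← R5 + (19/18)·R2: [0, 0, -14]
R4 ← R4 + (4)·R3: [0, 0, 0]
R5 ← R5 + (1/2)·R3: [0, 0, 0]
3 nonzero rows, so rank(B) = 3.
B has 3 columns; by rank–nullity, nullity = 3 − 3 = 0.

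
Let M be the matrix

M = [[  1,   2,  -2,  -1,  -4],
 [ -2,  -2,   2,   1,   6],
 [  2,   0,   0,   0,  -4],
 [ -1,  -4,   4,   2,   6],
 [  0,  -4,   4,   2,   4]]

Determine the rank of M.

2

Row reduce to echelon form.
R2 ← R2 + (2)·R1: [0, 2, -2, -1, -2]
R3 ← R3 − (2)·R1: [0, -4, 4, 2, 4]
R4 ← R4 + R1: [0, -2, 2, 1, 2]
R3 ← R3 + (2)·R2: [0, 0, 0, 0, 0]
R4 ← R4 + R2: [0, 0, 0, 0, 0]
R5 ← R5 + (2)·R2: [0, 0, 0, 0, 0]
Echelon form has 2 nonzero rows, so rank(M) = 2.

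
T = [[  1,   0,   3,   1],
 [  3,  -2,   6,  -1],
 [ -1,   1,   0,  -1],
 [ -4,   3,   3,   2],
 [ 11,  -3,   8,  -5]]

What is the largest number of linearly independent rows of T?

4

Row reduce to echelon form.
R2 ← R2 − (3)·R1: [0, -2, -3, -4]
R3 ← R3 + R1: [0, 1, 3, 0]
R4 ← R4 + (4)·R1: [0, 3, 15, 6]
R5 ← R5 − (11)·R1: [0, -3, -25, -16]
R3 ← R3 + (1/2)·R2: [0, 0, 3/2, -2]
R4 ← R4 + (3/2)·R2: [0, 0, 21/2, 0]
R5 ← R5 − (3/2)·R2: [0, 0, -41/2, -10]
R4 ← R4 − (7)·R3: [0, 0, 0, 14]
R5 ← R5 + (41/3)·R3: [0, 0, 0, -112/3]
R5 ← R5 + (8/3)·R4: [0, 0, 0, 0]
Echelon form has 4 nonzero rows, so rank(T) = 4.
The rank gives the maximum number of linearly independent rows: 4.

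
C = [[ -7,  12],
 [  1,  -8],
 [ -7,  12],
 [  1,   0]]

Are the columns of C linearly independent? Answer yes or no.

Row reduce C to echelon form.
R2 ← R2 + (1/7)·R1: [0, -44/7]
R3 ← R3 − R1: [0, 0]
R4 ← R4 + (1/7)·R1: [0, 12/7]
R4 ← R4 + (3/11)·R2: [0, 0]
2 pivots among 2 columns.
Every column is a pivot column, so the columns are linearly independent.

yes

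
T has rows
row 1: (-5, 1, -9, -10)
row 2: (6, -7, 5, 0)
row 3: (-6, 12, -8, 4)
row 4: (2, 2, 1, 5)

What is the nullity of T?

Row reduce to echelon form.
R2 ← R2 + (6/5)·R1: [0, -29/5, -29/5, -12]
R3 ← R3 − (6/5)·R1: [0, 54/5, 14/5, 16]
R4 ← R4 + (2/5)·R1: [0, 12/5, -13/5, 1]
R3 ← R3 + (54/29)·R2: [0, 0, -8, -184/29]
R4 ← R4 + (12/29)·R2: [0, 0, -5, -115/29]
R4 ← R4 − (5/8)·R3: [0, 0, 0, 0]
3 nonzero rows, so rank(T) = 3.
T has 4 columns; by rank–nullity, nullity = 4 − 3 = 1.

1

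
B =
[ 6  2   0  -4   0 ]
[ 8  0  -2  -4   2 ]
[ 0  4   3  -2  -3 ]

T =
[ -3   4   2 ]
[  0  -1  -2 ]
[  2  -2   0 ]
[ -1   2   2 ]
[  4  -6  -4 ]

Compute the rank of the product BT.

1

First compute BT:
[[-14,  14,   0],
 [-16,  16,   0],
 [ -4,   4,   0]]
Now row reduce the product.
R2 ← R2 − (8/7)·R1: [0, 0, 0]
R3 ← R3 − (2/7)·R1: [0, 0, 0]
1 nonzero row, so rank(BT) = 1.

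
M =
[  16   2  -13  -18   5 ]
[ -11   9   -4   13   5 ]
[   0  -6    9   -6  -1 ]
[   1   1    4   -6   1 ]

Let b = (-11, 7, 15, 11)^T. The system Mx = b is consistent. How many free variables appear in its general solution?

Row reduce the augmented matrix [M | b].
R2 ← R2 + (11/16)·R1: [0, 83/8, -207/16, 5/8, 135/16, -9/16]
R4 ← R4 − (1/16)·R1: [0, 7/8, 77/16, -39/8, 11/16, 187/16]
R3 ← R3 + (48/83)·R2: [0, 0, 126/83, -468/83, 322/83, 1218/83]
R4 ← R4 − (7/83)·R2: [0, 0, 490/83, -409/83, -2/83, 974/83]
R4 ← R4 − (35/9)·R3: [0, 0, 0, 17, -136/9, -136/3]
The echelon form has 4 nonzero rows, and every pivot lies in the first 5 columns, so rank(M) = rank([M|b]) = 4.
The system is consistent.
Free variables = (unknowns) − (rank) = 5 − 4 = 1.

1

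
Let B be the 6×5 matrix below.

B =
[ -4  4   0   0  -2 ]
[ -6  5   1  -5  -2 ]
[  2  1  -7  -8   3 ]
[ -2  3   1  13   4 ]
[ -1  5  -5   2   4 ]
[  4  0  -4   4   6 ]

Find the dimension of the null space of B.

Row reduce to echelon form.
R2 ← R2 − (3/2)·R1: [0, -1, 1, -5, 1]
R3 ← R3 + (1/2)·R1: [0, 3, -7, -8, 2]
R4 ← R4 − (1/2)·R1: [0, 1, 1, 13, 5]
R5 ← R5 − (1/4)·R1: [0, 4, -5, 2, 9/2]
R6 ← R6 + R1: [0, 4, -4, 4, 4]
R3 ← R3 + (3)·R2: [0, 0, -4, -23, 5]
R4 ← R4 + R2: [0, 0, 2, 8, 6]
R5 ← R5 + (4)·R2: [0, 0, -1, -18, 17/2]
R6 ← R6 + (4)·R2: [0, 0, 0, -16, 8]
R4 ← R4 + (1/2)·R3: [0, 0, 0, -7/2, 17/2]
R5 ← R5 − (1/4)·R3: [0, 0, 0, -49/4, 29/4]
R5 ← R5 − (7/2)·R4: [0, 0, 0, 0, -45/2]
R6 ← R6 − (32/7)·R4: [0, 0, 0, 0, -216/7]
R6 ← R6 − (48/35)·R5: [0, 0, 0, 0, 0]
5 nonzero rows, so rank(B) = 5.
B has 5 columns; by rank–nullity, nullity = 5 − 5 = 0.

0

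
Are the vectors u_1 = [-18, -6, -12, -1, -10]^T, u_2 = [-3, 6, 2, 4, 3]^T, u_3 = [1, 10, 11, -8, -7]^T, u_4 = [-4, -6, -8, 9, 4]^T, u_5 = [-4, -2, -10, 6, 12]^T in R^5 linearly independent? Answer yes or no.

yes

Form the matrix with these vectors as rows and row reduce.
R2 ← R2 − (1/6)·R1: [0, 7, 4, 25/6, 14/3]
R3 ← R3 + (1/18)·R1: [0, 29/3, 31/3, -145/18, -68/9]
R4 ← R4 − (2/9)·R1: [0, -14/3, -16/3, 83/9, 56/9]
R5 ← R5 − (2/9)·R1: [0, -2/3, -22/3, 56/9, 128/9]
R3 ← R3 − (29/21)·R2: [0, 0, 101/21, -290/21, -14]
R4 ← R4 + (2/3)·R2: [0, 0, -8/3, 12, 28/3]
R5 ← R5 + (2/21)·R2: [0, 0, -146/21, 139/21, 44/3]
R4 ← R4 + (56/101)·R3: [0, 0, 0, 1316/303, 476/303]
R5 ← R5 + (146/101)·R3: [0, 0, 0, -4043/303, -1688/303]
R5 ← R5 + (4043/1316)·R4: [0, 0, 0, 0, -35/47]
5 nonzero rows, so the 5 vectors span a space of dimension 5.
Since 5 = 5, the vectors are linearly independent.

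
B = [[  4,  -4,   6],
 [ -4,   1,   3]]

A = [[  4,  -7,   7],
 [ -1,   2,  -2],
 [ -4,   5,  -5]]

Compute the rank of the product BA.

First compute BA:
[[ -4,  -6,   6],
 [-29,  45, -45]]
Now row reduce the product.
R2 ← R2 − (29/4)·R1: [0, 177/2, -177/2]
2 nonzero rows, so rank(BA) = 2.

2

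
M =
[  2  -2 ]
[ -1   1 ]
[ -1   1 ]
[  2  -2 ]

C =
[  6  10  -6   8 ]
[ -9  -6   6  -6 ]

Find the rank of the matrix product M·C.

1

First compute MC:
[[ 30,  32, -24,  28],
 [-15, -16,  12, -14],
 [-15, -16,  12, -14],
 [ 30,  32, -24,  28]]
Now row reduce the product.
R2 ← R2 + (1/2)·R1: [0, 0, 0, 0]
R3 ← R3 + (1/2)·R1: [0, 0, 0, 0]
R4 ← R4 − R1: [0, 0, 0, 0]
1 nonzero row, so rank(MC) = 1.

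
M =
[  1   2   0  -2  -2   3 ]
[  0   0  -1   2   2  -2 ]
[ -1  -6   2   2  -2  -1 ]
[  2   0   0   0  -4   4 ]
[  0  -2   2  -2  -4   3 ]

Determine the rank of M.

3

Row reduce to echelon form.
R3 ← R3 + R1: [0, -4, 2, 0, -4, 2]
R4 ← R4 − (2)·R1: [0, -4, 0, 4, 0, -2]
Swap R2 ↔ R3
R4 ← R4 − R2: [0, 0, -2, 4, 4, -4]
R5 ← R5 − (1/2)·R2: [0, 0, 1, -2, -2, 2]
R4 ← R4 − (2)·R3: [0, 0, 0, 0, 0, 0]
R5 ← R5 + R3: [0, 0, 0, 0, 0, 0]
Echelon form has 3 nonzero rows, so rank(M) = 3.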